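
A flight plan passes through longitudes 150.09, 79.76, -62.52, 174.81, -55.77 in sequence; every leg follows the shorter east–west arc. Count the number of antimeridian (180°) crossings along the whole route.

2

Leg 1: +150.09° → +79.76°, shortest Δλ = -70.33° (west) — does not cross 180°.
Leg 2: +79.76° → -62.52°, shortest Δλ = -142.28° (west) — does not cross 180°.
Leg 3: -62.52° → +174.81°, shortest Δλ = -122.67° (west) — crosses 180°.
Leg 4: +174.81° → -55.77°, shortest Δλ = 129.42° (east) — crosses 180°.
Total crossings: 2.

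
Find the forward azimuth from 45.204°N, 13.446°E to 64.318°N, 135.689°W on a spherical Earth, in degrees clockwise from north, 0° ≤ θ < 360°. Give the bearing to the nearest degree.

Δλ = -135.689 − 13.446 = -149.135°.
θ = atan2( sin Δλ · cos φ₂ , cos φ₁ · sin φ₂ − sin φ₁ · cos φ₂ · cos Δλ )
  = atan2(-0.22233, 0.89896) = -13.892° → normalised to [0°, 360°): 346.108°.

346°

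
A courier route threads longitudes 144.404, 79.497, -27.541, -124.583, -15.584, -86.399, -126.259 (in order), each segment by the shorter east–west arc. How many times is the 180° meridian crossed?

Leg 1: +144.404° → +79.497°, shortest Δλ = -64.907° (west) — does not cross 180°.
Leg 2: +79.497° → -27.541°, shortest Δλ = -107.038° (west) — does not cross 180°.
Leg 3: -27.541° → -124.583°, shortest Δλ = -97.042° (west) — does not cross 180°.
Leg 4: -124.583° → -15.584°, shortest Δλ = 108.999° (east) — does not cross 180°.
Leg 5: -15.584° → -86.399°, shortest Δλ = -70.815° (west) — does not cross 180°.
Leg 6: -86.399° → -126.259°, shortest Δλ = -39.86° (west) — does not cross 180°.
Total crossings: 0.

0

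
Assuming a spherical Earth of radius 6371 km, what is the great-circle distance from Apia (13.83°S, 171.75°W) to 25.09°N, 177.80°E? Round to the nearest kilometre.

Δλ = 177.80 − -171.75 = 349.55°; wrapped into (−180°, 180°]: -10.45°.
Δφ = 25.09 − -13.83 = 38.92°.
a = sin²(Δφ/2) + cos φ₁ · cos φ₂ · sin²(Δλ/2) = 0.118281.
c = 2·atan2(√a, √(1−a)) = 0.70218 rad → d = 6371·c ≈ 4473.57 km.

4474 km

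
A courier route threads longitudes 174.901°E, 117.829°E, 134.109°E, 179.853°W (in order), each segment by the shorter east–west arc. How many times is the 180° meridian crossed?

1

Leg 1: +174.901° → +117.829°, shortest Δλ = -57.072° (west) — does not cross 180°.
Leg 2: +117.829° → +134.109°, shortest Δλ = 16.28° (east) — does not cross 180°.
Leg 3: +134.109° → -179.853°, shortest Δλ = 46.038° (east) — crosses 180°.
Total crossings: 1.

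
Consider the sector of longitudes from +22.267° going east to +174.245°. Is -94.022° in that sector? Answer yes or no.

Band width going east from +22.267° to +174.245°: ((174.245 − 22.267) mod 360) = 151.978°.
Offset of -94.022° east of the west edge: ((-94.022 − 22.267) mod 360) = 243.711°.
243.711° > 151.978° ⇒ outside.

No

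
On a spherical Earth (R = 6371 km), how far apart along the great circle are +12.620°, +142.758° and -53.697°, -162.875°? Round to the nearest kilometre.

Δλ = -162.875 − 142.758 = -305.633°; wrapped into (−180°, 180°]: 54.367°.
Δφ = -53.697 − 12.620 = -66.317°.
a = sin²(Δφ/2) + cos φ₁ · cos φ₂ · sin²(Δλ/2) = 0.419741.
c = 2·atan2(√a, √(1−a)) = 1.40958 rad → d = 6371·c ≈ 8980.44 km.

8980 km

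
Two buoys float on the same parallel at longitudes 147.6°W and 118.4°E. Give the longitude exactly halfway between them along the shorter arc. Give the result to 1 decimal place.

165.4°E

Signed shortest Δλ from -147.6° to +118.4° is -94.0°.
Midpoint longitude = -147.6° + (-94.0°)/2 = -147.6° − 47.0° = -194.6°.
Normalise into (−180°, 180°]: +165.4°.
(The naïve average (-147.6 + +118.4)/2 = -14.6° is on the wrong side of the globe.)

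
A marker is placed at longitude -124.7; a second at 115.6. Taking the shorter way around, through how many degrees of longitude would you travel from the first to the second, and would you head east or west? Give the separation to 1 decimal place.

Raw difference: 115.6 − -124.7 = 240.3°.
Normalise into (−180°, 180°]: 240.3° − 360° = -119.7°.
Negative ⇒ the second point lies to the west; separation 119.7°.

119.7° west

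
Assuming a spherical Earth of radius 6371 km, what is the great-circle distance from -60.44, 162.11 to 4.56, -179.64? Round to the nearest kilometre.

7400 km

Δλ = -179.64 − 162.11 = -341.75°; wrapped into (−180°, 180°]: 18.25°.
Δφ = 4.56 − -60.44 = 65.00°.
a = sin²(Δφ/2) + cos φ₁ · cos φ₂ · sin²(Δλ/2) = 0.301059.
c = 2·atan2(√a, √(1−a)) = 1.16159 rad → d = 6371·c ≈ 7400.49 km.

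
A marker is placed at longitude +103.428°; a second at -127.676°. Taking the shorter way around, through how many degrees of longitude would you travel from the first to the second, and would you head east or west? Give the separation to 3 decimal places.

128.896° east

Raw difference: -127.676 − 103.428 = -231.104°.
Normalise into (−180°, 180°]: -231.104° + 360° = 128.896°.
Positive ⇒ the second point lies to the east; separation 128.896°.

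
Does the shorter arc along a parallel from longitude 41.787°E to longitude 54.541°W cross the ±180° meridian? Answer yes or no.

Signed shortest Δλ = ((-54.541 − 41.787 + 180) mod 360) − 180 = -96.328°.
Going west by 96.328° from +41.787° reaches -54.541° without touching 180°.

No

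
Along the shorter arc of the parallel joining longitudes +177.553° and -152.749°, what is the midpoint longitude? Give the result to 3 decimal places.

Signed shortest Δλ from +177.553° to -152.749° is +29.698°.
Midpoint longitude = +177.553° + (+29.698°)/2 = +177.553° + 14.849° = +192.402°.
Normalise into (−180°, 180°]: -167.598°.
(The naïve average (+177.553 + -152.749)/2 = 12.402° is on the wrong side of the globe.)

-167.598°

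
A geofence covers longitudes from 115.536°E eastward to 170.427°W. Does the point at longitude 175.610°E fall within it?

Yes

Band width going east from +115.536° to -170.427°: ((-170.427 − 115.536) mod 360) = 74.037°.
Offset of +175.610° east of the west edge: ((175.610 − 115.536) mod 360) = 60.074°.
60.074° ≤ 74.037° ⇒ inside.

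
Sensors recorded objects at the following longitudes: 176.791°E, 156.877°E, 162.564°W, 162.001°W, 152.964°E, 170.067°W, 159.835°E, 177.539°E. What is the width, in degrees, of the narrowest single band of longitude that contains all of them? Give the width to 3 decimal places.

Sort the longitudes: -170.067°, -162.564°, -162.001°, +152.964°, +156.877°, +159.835°, +176.791°, +177.539°.
Eastward gaps between consecutive values (wrapping around): 7.503°, 0.563°, 314.965°, 3.913°, 2.958°, 16.956°, 0.748°, 12.394°.
Largest gap = 314.965° ⇒ minimal covering band is its complement: 360° − 314.965° = 45.035°.
Band runs from +152.964° eastward to -162.001°, crossing the antimeridian.

45.035°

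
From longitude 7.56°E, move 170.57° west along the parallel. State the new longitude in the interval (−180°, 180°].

Start at +7.56°; shift −170.57° → -163.01°.
-163.01° already lies in (−180°, 180°].

163.01°W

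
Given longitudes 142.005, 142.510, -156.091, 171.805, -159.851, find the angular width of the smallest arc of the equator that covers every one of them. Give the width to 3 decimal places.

Sort the longitudes: -159.851°, -156.091°, +142.005°, +142.510°, +171.805°.
Eastward gaps between consecutive values (wrapping around): 3.760°, 298.096°, 0.505°, 29.295°, 28.344°.
Largest gap = 298.096° ⇒ minimal covering band is its complement: 360° − 298.096° = 61.904°.
Band runs from +142.005° eastward to -156.091°, crossing the antimeridian.

61.904°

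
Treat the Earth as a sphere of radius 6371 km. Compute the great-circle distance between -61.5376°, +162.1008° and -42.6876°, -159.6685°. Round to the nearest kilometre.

3269 km

Δλ = -159.6685 − 162.1008 = -321.7693°; wrapped into (−180°, 180°]: 38.2307°.
Δφ = -42.6876 − -61.5376 = 18.8500°.
a = sin²(Δφ/2) + cos φ₁ · cos φ₂ · sin²(Δλ/2) = 0.064383.
c = 2·atan2(√a, √(1−a)) = 0.51309 rad → d = 6371·c ≈ 3268.87 km.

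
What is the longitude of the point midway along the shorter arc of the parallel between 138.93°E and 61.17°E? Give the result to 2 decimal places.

Signed shortest Δλ from +138.93° to +61.17° is -77.76°.
Midpoint longitude = +138.93° + (-77.76°)/2 = +138.93° − 38.88° = +100.05°.

100.05°E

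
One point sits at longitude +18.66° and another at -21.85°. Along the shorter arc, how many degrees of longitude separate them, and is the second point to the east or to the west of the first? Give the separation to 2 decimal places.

Raw difference: -21.85 − 18.66 = -40.51°.
Normalise into (−180°, 180°]: -40.51° stays -40.51°.
Negative ⇒ the second point lies to the west; separation 40.51°.

40.51° west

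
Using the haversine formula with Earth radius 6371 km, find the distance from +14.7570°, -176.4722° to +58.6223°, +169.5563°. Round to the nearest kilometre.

5013 km

Δλ = 169.5563 − -176.4722 = 346.0285°; wrapped into (−180°, 180°]: -13.9715°.
Δφ = 58.6223 − 14.7570 = 43.8653°.
a = sin²(Δφ/2) + cos φ₁ · cos φ₂ · sin²(Δλ/2) = 0.146962.
c = 2·atan2(√a, √(1−a)) = 0.78686 rad → d = 6371·c ≈ 5013.06 km.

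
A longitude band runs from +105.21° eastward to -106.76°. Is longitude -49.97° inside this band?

No

Band width going east from +105.21° to -106.76°: ((-106.76 − 105.21) mod 360) = 148.03°.
Offset of -49.97° east of the west edge: ((-49.97 − 105.21) mod 360) = 204.82°.
204.82° > 148.03° ⇒ outside.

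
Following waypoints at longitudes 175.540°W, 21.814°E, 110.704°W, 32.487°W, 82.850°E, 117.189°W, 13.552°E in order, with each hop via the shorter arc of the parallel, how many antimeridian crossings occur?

Leg 1: -175.540° → +21.814°, shortest Δλ = -162.646° (west) — crosses 180°.
Leg 2: +21.814° → -110.704°, shortest Δλ = -132.518° (west) — does not cross 180°.
Leg 3: -110.704° → -32.487°, shortest Δλ = 78.217° (east) — does not cross 180°.
Leg 4: -32.487° → +82.850°, shortest Δλ = 115.337° (east) — does not cross 180°.
Leg 5: +82.850° → -117.189°, shortest Δλ = 159.961° (east) — crosses 180°.
Leg 6: -117.189° → +13.552°, shortest Δλ = 130.741° (east) — does not cross 180°.
Total crossings: 2.

2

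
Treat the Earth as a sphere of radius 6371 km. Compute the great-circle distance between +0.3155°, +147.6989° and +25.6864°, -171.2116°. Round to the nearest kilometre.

Δλ = -171.2116 − 147.6989 = -318.9105°; wrapped into (−180°, 180°]: 41.0895°.
Δφ = 25.6864 − 0.3155 = 25.3709°.
a = sin²(Δφ/2) + cos φ₁ · cos φ₂ · sin²(Δλ/2) = 0.159209.
c = 2·atan2(√a, √(1−a)) = 0.82087 rad → d = 6371·c ≈ 5229.79 km.

5230 km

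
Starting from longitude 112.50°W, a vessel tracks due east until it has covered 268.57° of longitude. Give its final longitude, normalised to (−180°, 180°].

156.07°E

Start at -112.50°; shift +268.57° → +156.07°.
+156.07° already lies in (−180°, 180°].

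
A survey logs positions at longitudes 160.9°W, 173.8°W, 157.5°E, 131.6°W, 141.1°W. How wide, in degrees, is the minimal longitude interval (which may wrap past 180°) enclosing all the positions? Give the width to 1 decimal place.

Sort the longitudes: -173.8°, -160.9°, -141.1°, -131.6°, +157.5°.
Eastward gaps between consecutive values (wrapping around): 12.9°, 19.8°, 9.5°, 289.1°, 28.7°.
Largest gap = 289.1° ⇒ minimal covering band is its complement: 360° − 289.1° = 70.9°.
Band runs from +157.5° eastward to -131.6°, crossing the antimeridian.

70.9°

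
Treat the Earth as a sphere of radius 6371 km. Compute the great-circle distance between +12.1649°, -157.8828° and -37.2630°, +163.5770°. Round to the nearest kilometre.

Δλ = 163.5770 − -157.8828 = 321.4598°; wrapped into (−180°, 180°]: -38.5402°.
Δφ = -37.2630 − 12.1649 = -49.4279°.
a = sin²(Δφ/2) + cos φ₁ · cos φ₂ · sin²(Δλ/2) = 0.259533.
c = 2·atan2(√a, √(1−a)) = 1.06908 rad → d = 6371·c ≈ 6811.08 km.

6811 km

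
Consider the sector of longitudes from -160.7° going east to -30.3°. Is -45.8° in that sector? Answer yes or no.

Yes

Band width going east from -160.7° to -30.3°: ((-30.3 − -160.7) mod 360) = 130.4°.
Offset of -45.8° east of the west edge: ((-45.8 − -160.7) mod 360) = 114.9°.
114.9° ≤ 130.4° ⇒ inside.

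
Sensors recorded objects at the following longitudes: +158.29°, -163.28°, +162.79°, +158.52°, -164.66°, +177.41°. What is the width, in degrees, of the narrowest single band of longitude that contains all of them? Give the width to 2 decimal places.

38.43°

Sort the longitudes: -164.66°, -163.28°, +158.29°, +158.52°, +162.79°, +177.41°.
Eastward gaps between consecutive values (wrapping around): 1.38°, 321.57°, 0.23°, 4.27°, 14.62°, 17.93°.
Largest gap = 321.57° ⇒ minimal covering band is its complement: 360° − 321.57° = 38.43°.
Band runs from +158.29° eastward to -163.28°, crossing the antimeridian.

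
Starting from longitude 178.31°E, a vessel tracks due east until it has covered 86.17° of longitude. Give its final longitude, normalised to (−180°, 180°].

Start at +178.31°; shift +86.17° → +264.48°.
+264.48° lies outside (−180°, 180°]; subtract 360° → -95.52°.

95.52°W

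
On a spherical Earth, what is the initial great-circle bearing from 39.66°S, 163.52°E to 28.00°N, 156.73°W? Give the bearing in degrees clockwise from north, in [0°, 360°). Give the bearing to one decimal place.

Δλ = -156.73 − 163.52 = -320.25°; wrapped into (−180°, 180°]: 39.75°.
θ = atan2( sin Δλ · cos φ₂ , cos φ₁ · sin φ₂ − sin φ₁ · cos φ₂ · cos Δλ )
  = atan2(0.56459, 0.79468) = 35.392° → normalised to [0°, 360°): 35.392°.

35.4°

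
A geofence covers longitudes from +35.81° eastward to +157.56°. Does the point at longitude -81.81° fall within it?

No

Band width going east from +35.81° to +157.56°: ((157.56 − 35.81) mod 360) = 121.75°.
Offset of -81.81° east of the west edge: ((-81.81 − 35.81) mod 360) = 242.38°.
242.38° > 121.75° ⇒ outside.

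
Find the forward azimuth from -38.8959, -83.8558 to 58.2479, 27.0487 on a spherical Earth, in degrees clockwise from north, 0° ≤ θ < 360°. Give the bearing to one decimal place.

42.1°

Δλ = 27.0487 − -83.8558 = 110.9045°.
θ = atan2( sin Δλ · cos φ₂ , cos φ₁ · sin φ₂ − sin φ₁ · cos φ₂ · cos Δλ )
  = atan2(0.49161, 0.54390) = 42.109° → normalised to [0°, 360°): 42.109°.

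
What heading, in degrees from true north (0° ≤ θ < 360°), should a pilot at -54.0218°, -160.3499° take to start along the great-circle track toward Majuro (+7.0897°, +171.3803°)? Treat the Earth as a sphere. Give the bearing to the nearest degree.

329°

Δλ = 171.3803 − -160.3499 = 331.7302°; wrapped into (−180°, 180°]: -28.2698°.
θ = atan2( sin Δλ · cos φ₂ , cos φ₁ · sin φ₂ − sin φ₁ · cos φ₂ · cos Δλ )
  = atan2(-0.47000, 0.77978) = -31.079° → normalised to [0°, 360°): 328.921°.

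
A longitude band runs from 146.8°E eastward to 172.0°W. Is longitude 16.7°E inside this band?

Band width going east from +146.8° to -172.0°: ((-172.0 − 146.8) mod 360) = 41.2°.
Offset of +16.7° east of the west edge: ((16.7 − 146.8) mod 360) = 229.9°.
229.9° > 41.2° ⇒ outside.

No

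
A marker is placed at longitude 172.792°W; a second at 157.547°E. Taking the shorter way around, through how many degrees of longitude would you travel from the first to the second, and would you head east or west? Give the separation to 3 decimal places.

Raw difference: 157.547 − -172.792 = 330.339°.
Normalise into (−180°, 180°]: 330.339° − 360° = -29.661°.
Negative ⇒ the second point lies to the west; separation 29.661°.

29.661° west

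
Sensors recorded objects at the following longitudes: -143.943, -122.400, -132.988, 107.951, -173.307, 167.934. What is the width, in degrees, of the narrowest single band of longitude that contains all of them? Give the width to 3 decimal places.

Sort the longitudes: -173.307°, -143.943°, -132.988°, -122.400°, +107.951°, +167.934°.
Eastward gaps between consecutive values (wrapping around): 29.364°, 10.955°, 10.588°, 230.351°, 59.983°, 18.759°.
Largest gap = 230.351° ⇒ minimal covering band is its complement: 360° − 230.351° = 129.649°.
Band runs from +107.951° eastward to -122.400°, crossing the antimeridian.

129.649°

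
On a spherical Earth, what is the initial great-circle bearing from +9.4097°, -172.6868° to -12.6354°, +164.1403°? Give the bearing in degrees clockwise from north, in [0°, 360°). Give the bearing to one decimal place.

Δλ = 164.1403 − -172.6868 = 336.8271°; wrapped into (−180°, 180°]: -23.1729°.
θ = atan2( sin Δλ · cos φ₂ , cos φ₁ · sin φ₂ − sin φ₁ · cos φ₂ · cos Δλ )
  = atan2(-0.38398, -0.36247) = -133.349° → normalised to [0°, 360°): 226.651°.

226.7°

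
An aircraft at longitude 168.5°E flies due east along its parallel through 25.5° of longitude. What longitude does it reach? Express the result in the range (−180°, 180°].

166.0°W

Start at +168.5°; shift +25.5° → +194.0°.
+194.0° lies outside (−180°, 180°]; subtract 360° → -166.0°.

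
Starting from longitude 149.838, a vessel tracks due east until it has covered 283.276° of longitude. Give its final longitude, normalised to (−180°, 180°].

+73.114°

Start at +149.838°; shift +283.276° → +433.114°.
+433.114° lies outside (−180°, 180°]; subtract 360° → +73.114°.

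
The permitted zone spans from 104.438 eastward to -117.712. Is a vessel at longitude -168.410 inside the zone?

Band width going east from +104.438° to -117.712°: ((-117.712 − 104.438) mod 360) = 137.850°.
Offset of -168.410° east of the west edge: ((-168.410 − 104.438) mod 360) = 87.152°.
87.152° ≤ 137.850° ⇒ inside.

Yes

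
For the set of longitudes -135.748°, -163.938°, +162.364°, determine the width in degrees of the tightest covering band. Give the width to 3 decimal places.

Sort the longitudes: -163.938°, -135.748°, +162.364°.
Eastward gaps between consecutive values (wrapping around): 28.190°, 298.112°, 33.698°.
Largest gap = 298.112° ⇒ minimal covering band is its complement: 360° − 298.112° = 61.888°.
Band runs from +162.364° eastward to -135.748°, crossing the antimeridian.

61.888°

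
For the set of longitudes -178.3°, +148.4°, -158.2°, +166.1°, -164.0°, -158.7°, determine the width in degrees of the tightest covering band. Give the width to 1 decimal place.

53.4°

Sort the longitudes: -178.3°, -164.0°, -158.7°, -158.2°, +148.4°, +166.1°.
Eastward gaps between consecutive values (wrapping around): 14.3°, 5.3°, 0.5°, 306.6°, 17.7°, 15.6°.
Largest gap = 306.6° ⇒ minimal covering band is its complement: 360° − 306.6° = 53.4°.
Band runs from +148.4° eastward to -158.2°, crossing the antimeridian.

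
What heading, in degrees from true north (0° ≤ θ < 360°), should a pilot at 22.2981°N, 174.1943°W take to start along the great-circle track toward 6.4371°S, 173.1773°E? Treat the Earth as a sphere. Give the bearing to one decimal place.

204.7°

Δλ = 173.1773 − -174.1943 = 347.3716°; wrapped into (−180°, 180°]: -12.6284°.
θ = atan2( sin Δλ · cos φ₂ , cos φ₁ · sin φ₂ − sin φ₁ · cos φ₂ · cos Δλ )
  = atan2(-0.21725, -0.47164) = -155.268° → normalised to [0°, 360°): 204.732°.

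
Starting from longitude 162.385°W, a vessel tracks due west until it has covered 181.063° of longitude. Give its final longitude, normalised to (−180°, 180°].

Start at -162.385°; shift −181.063° → -343.448°.
-343.448° lies outside (−180°, 180°]; add 360° → +16.552°.

16.552°E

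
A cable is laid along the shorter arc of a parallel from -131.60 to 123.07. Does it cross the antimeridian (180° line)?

Naïve |123.07 − -131.60| = 254.67° > 180°, so the shorter arc goes the other way round — across 180°.
Signed shortest Δλ = ((123.07 − -131.60 + 180) mod 360) − 180 = -105.33°.
Going west by 105.33° from -131.60° passes through 180° before reaching +123.07°.

Yes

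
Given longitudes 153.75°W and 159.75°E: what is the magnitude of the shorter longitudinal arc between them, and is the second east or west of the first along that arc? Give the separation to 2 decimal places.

Raw difference: 159.75 − -153.75 = 313.5°.
Normalise into (−180°, 180°]: 313.5° − 360° = -46.5°.
Negative ⇒ the second point lies to the west; separation 46.50°.

46.50° west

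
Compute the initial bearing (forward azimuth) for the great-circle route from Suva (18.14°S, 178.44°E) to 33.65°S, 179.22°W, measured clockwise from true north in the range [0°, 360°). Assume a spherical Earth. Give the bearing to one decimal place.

Δλ = -179.22 − 178.44 = -357.66°; wrapped into (−180°, 180°]: 2.34°.
θ = atan2( sin Δλ · cos φ₂ , cos φ₁ · sin φ₂ − sin φ₁ · cos φ₂ · cos Δλ )
  = atan2(0.03399, -0.26762) = 172.762° → normalised to [0°, 360°): 172.762°.

172.8°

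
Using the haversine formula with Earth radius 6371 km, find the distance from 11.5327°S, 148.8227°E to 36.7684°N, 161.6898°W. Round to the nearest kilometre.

7454 km

Δλ = -161.6898 − 148.8227 = -310.5125°; wrapped into (−180°, 180°]: 49.4875°.
Δφ = 36.7684 − -11.5327 = 48.3011°.
a = sin²(Δφ/2) + cos φ₁ · cos φ₂ · sin²(Δλ/2) = 0.304899.
c = 2·atan2(√a, √(1−a)) = 1.16995 rad → d = 6371·c ≈ 7453.72 km.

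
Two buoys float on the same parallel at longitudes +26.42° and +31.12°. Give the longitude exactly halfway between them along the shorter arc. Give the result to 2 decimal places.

+28.77°

Signed shortest Δλ from +26.42° to +31.12° is +4.70°.
Midpoint longitude = +26.42° + (+4.70°)/2 = +26.42° + 2.35° = +28.77°.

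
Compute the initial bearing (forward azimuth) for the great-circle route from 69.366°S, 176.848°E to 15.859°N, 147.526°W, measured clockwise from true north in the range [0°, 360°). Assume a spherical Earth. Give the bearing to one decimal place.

Δλ = -147.526 − 176.848 = -324.374°; wrapped into (−180°, 180°]: 35.626°.
θ = atan2( sin Δλ · cos φ₂ , cos φ₁ · sin φ₂ − sin φ₁ · cos φ₂ · cos Δλ )
  = atan2(0.56032, 0.82804) = 34.086° → normalised to [0°, 360°): 34.086°.

34.1°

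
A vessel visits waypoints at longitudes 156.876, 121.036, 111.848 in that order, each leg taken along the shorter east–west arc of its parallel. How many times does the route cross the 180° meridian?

0

Leg 1: +156.876° → +121.036°, shortest Δλ = -35.84° (west) — does not cross 180°.
Leg 2: +121.036° → +111.848°, shortest Δλ = -9.188° (west) — does not cross 180°.
Total crossings: 0.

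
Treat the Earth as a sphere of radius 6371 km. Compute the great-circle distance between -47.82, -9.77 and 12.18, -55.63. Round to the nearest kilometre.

8061 km

Δλ = -55.63 − -9.77 = -45.86°.
Δφ = 12.18 − -47.82 = 60.00°.
a = sin²(Δφ/2) + cos φ₁ · cos φ₂ · sin²(Δλ/2) = 0.349629.
c = 2·atan2(√a, √(1−a)) = 1.26533 rad → d = 6371·c ≈ 8061.39 km.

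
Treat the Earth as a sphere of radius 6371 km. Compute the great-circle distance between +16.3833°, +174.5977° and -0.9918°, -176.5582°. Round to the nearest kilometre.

2162 km

Δλ = -176.5582 − 174.5977 = -351.1559°; wrapped into (−180°, 180°]: 8.8441°.
Δφ = -0.9918 − 16.3833 = -17.3751°.
a = sin²(Δφ/2) + cos φ₁ · cos φ₂ · sin²(Δλ/2) = 0.028517.
c = 2·atan2(√a, √(1−a)) = 0.33937 rad → d = 6371·c ≈ 2162.12 km.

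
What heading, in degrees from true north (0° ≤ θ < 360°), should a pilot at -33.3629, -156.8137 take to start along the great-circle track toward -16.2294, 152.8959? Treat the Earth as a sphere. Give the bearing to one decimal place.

Δλ = 152.8959 − -156.8137 = 309.7096°; wrapped into (−180°, 180°]: -50.2904°.
θ = atan2( sin Δλ · cos φ₂ , cos φ₁ · sin φ₂ − sin φ₁ · cos φ₂ · cos Δλ )
  = atan2(-0.73864, 0.10393) = -81.991° → normalised to [0°, 360°): 278.009°.

278.0°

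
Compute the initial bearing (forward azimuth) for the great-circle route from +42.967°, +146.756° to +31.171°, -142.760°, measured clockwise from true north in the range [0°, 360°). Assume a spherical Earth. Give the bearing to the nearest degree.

Δλ = -142.760 − 146.756 = -289.516°; wrapped into (−180°, 180°]: 70.484°.
θ = atan2( sin Δλ · cos φ₂ , cos φ₁ · sin φ₂ − sin φ₁ · cos φ₂ · cos Δλ )
  = atan2(0.80647, 0.18393) = 77.153° → normalised to [0°, 360°): 77.153°.

77°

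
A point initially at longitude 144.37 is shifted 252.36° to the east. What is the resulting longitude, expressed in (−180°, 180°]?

+36.73°

Start at +144.37°; shift +252.36° → +396.73°.
+396.73° lies outside (−180°, 180°]; subtract 360° → +36.73°.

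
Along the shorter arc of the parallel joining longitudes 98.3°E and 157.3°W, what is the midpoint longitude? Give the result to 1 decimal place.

Signed shortest Δλ from +98.3° to -157.3° is +104.4°.
Midpoint longitude = +98.3° + (+104.4°)/2 = +98.3° + 52.2° = +150.5°.
(The naïve average (+98.3 + -157.3)/2 = -29.5° is on the wrong side of the globe.)

150.5°E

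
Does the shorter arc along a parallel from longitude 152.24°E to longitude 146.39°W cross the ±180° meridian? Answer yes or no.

Yes

Naïve |-146.39 − 152.24| = 298.63° > 180°, so the shorter arc goes the other way round — across 180°.
Signed shortest Δλ = ((-146.39 − 152.24 + 180) mod 360) − 180 = 61.37°.
Going east by 61.37° from +152.24° passes through 180° before reaching -146.39°.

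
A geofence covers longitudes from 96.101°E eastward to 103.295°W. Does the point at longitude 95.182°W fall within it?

Band width going east from +96.101° to -103.295°: ((-103.295 − 96.101) mod 360) = 160.604°.
Offset of -95.182° east of the west edge: ((-95.182 − 96.101) mod 360) = 168.717°.
168.717° > 160.604° ⇒ outside.

No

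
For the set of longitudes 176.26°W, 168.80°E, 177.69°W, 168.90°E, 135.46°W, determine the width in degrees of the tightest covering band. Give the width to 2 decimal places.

55.74°

Sort the longitudes: -177.69°, -176.26°, -135.46°, +168.80°, +168.90°.
Eastward gaps between consecutive values (wrapping around): 1.43°, 40.80°, 304.26°, 0.10°, 13.41°.
Largest gap = 304.26° ⇒ minimal covering band is its complement: 360° − 304.26° = 55.74°.
Band runs from +168.80° eastward to -135.46°, crossing the antimeridian.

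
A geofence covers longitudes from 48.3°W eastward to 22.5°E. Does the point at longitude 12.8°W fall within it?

Yes

Band width going east from -48.3° to +22.5°: ((22.5 − -48.3) mod 360) = 70.8°.
Offset of -12.8° east of the west edge: ((-12.8 − -48.3) mod 360) = 35.5°.
35.5° ≤ 70.8° ⇒ inside.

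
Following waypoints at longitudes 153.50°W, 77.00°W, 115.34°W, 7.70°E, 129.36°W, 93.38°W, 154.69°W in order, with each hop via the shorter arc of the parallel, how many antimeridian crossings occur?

0

Leg 1: -153.50° → -77.00°, shortest Δλ = 76.5° (east) — does not cross 180°.
Leg 2: -77.00° → -115.34°, shortest Δλ = -38.34° (west) — does not cross 180°.
Leg 3: -115.34° → +7.70°, shortest Δλ = 123.04° (east) — does not cross 180°.
Leg 4: +7.70° → -129.36°, shortest Δλ = -137.06° (west) — does not cross 180°.
Leg 5: -129.36° → -93.38°, shortest Δλ = 35.98° (east) — does not cross 180°.
Leg 6: -93.38° → -154.69°, shortest Δλ = -61.31° (west) — does not cross 180°.
Total crossings: 0.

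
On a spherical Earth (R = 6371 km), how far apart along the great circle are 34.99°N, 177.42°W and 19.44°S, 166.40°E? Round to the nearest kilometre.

Δλ = 166.40 − -177.42 = 343.82°; wrapped into (−180°, 180°]: -16.18°.
Δφ = -19.44 − 34.99 = -54.43°.
a = sin²(Δφ/2) + cos φ₁ · cos φ₂ · sin²(Δλ/2) = 0.224451.
c = 2·atan2(√a, √(1−a)) = 0.98712 rad → d = 6371·c ≈ 6288.93 km.

6289 km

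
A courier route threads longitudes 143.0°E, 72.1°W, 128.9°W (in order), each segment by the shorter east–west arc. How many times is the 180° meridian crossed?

Leg 1: +143.0° → -72.1°, shortest Δλ = 144.9° (east) — crosses 180°.
Leg 2: -72.1° → -128.9°, shortest Δλ = -56.8° (west) — does not cross 180°.
Total crossings: 1.

1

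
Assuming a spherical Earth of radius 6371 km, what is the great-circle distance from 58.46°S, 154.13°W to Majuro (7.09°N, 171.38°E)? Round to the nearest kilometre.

Δλ = 171.38 − -154.13 = 325.51°; wrapped into (−180°, 180°]: -34.49°.
Δφ = 7.09 − -58.46 = 65.55°.
a = sin²(Δφ/2) + cos φ₁ · cos φ₂ · sin²(Δλ/2) = 0.338672.
c = 2·atan2(√a, √(1−a)) = 1.24226 rad → d = 6371·c ≈ 7914.46 km.

7914 km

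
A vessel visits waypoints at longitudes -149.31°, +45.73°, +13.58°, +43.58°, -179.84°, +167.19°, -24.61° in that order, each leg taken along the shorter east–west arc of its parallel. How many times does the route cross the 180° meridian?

Leg 1: -149.31° → +45.73°, shortest Δλ = -164.96° (west) — crosses 180°.
Leg 2: +45.73° → +13.58°, shortest Δλ = -32.15° (west) — does not cross 180°.
Leg 3: +13.58° → +43.58°, shortest Δλ = 30.0° (east) — does not cross 180°.
Leg 4: +43.58° → -179.84°, shortest Δλ = 136.58° (east) — crosses 180°.
Leg 5: -179.84° → +167.19°, shortest Δλ = -12.97° (west) — crosses 180°.
Leg 6: +167.19° → -24.61°, shortest Δλ = 168.2° (east) — crosses 180°.
Total crossings: 4.

4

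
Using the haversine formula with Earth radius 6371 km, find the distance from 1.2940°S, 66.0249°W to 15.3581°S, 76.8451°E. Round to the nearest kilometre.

15533 km

Δλ = 76.8451 − -66.0249 = 142.8700°.
Δφ = -15.3581 − -1.2940 = -14.0641°.
a = sin²(Δφ/2) + cos φ₁ · cos φ₂ · sin²(Δλ/2) = 0.881310.
c = 2·atan2(√a, √(1−a)) = 2.43815 rad → d = 6371·c ≈ 15533.45 km.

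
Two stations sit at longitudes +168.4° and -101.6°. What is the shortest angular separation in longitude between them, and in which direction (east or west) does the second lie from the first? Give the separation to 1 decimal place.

90.0° east

Raw difference: -101.6 − 168.4 = -270.0°.
Normalise into (−180°, 180°]: -270.0° + 360° = 90.0°.
Positive ⇒ the second point lies to the east; separation 90.0°.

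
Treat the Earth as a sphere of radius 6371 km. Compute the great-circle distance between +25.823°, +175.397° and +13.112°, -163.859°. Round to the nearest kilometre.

Δλ = -163.859 − 175.397 = -339.256°; wrapped into (−180°, 180°]: 20.744°.
Δφ = 13.112 − 25.823 = -12.711°.
a = sin²(Δφ/2) + cos φ₁ · cos φ₂ · sin²(Δλ/2) = 0.040670.
c = 2·atan2(√a, √(1−a)) = 0.40612 rad → d = 6371·c ≈ 2587.41 km.

2587 km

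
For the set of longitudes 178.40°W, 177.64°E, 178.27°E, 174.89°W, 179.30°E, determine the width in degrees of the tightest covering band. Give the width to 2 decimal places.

Sort the longitudes: -178.40°, -174.89°, +177.64°, +178.27°, +179.30°.
Eastward gaps between consecutive values (wrapping around): 3.51°, 352.53°, 0.63°, 1.03°, 2.30°.
Largest gap = 352.53° ⇒ minimal covering band is its complement: 360° − 352.53° = 7.47°.
Band runs from +177.64° eastward to -174.89°, crossing the antimeridian.

7.47°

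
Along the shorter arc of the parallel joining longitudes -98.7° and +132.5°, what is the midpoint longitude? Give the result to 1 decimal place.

Signed shortest Δλ from -98.7° to +132.5° is -128.8°.
Midpoint longitude = -98.7° + (-128.8°)/2 = -98.7° − 64.4° = -163.1°.
(The naïve average (-98.7 + +132.5)/2 = 16.9° is on the wrong side of the globe.)

-163.1°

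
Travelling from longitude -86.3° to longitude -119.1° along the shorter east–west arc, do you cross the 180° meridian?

Signed shortest Δλ = ((-119.1 − -86.3 + 180) mod 360) − 180 = -32.8°.
Going west by 32.8° from -86.3° reaches -119.1° without touching 180°.

No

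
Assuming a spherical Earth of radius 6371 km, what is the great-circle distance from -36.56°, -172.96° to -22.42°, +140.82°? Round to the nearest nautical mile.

Δλ = 140.82 − -172.96 = 313.78°; wrapped into (−180°, 180°]: -46.22°.
Δφ = -22.42 − -36.56 = 14.14°.
a = sin²(Δφ/2) + cos φ₁ · cos φ₂ · sin²(Δλ/2) = 0.129538.
c = 2·atan2(√a, √(1−a)) = 0.73635 rad → d = 6371·c ≈ 4691.28 km ≈ 2533.09 nmi.

2533 nmi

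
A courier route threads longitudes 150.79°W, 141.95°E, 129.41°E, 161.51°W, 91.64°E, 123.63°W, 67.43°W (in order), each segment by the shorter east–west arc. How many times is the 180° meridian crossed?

4

Leg 1: -150.79° → +141.95°, shortest Δλ = -67.26° (west) — crosses 180°.
Leg 2: +141.95° → +129.41°, shortest Δλ = -12.54° (west) — does not cross 180°.
Leg 3: +129.41° → -161.51°, shortest Δλ = 69.08° (east) — crosses 180°.
Leg 4: -161.51° → +91.64°, shortest Δλ = -106.85° (west) — crosses 180°.
Leg 5: +91.64° → -123.63°, shortest Δλ = 144.73° (east) — crosses 180°.
Leg 6: -123.63° → -67.43°, shortest Δλ = 56.2° (east) — does not cross 180°.
Total crossings: 4.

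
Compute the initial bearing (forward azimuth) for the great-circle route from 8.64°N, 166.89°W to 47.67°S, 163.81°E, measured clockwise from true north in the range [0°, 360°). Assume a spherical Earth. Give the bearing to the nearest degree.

202°

Δλ = 163.81 − -166.89 = 330.70°; wrapped into (−180°, 180°]: -29.30°.
θ = atan2( sin Δλ · cos φ₂ , cos φ₁ · sin φ₂ − sin φ₁ · cos φ₂ · cos Δλ )
  = atan2(-0.32955, -0.81911) = -158.084° → normalised to [0°, 360°): 201.916°.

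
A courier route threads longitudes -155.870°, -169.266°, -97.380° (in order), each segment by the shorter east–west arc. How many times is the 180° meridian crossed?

Leg 1: -155.870° → -169.266°, shortest Δλ = -13.396° (west) — does not cross 180°.
Leg 2: -169.266° → -97.380°, shortest Δλ = 71.886° (east) — does not cross 180°.
Total crossings: 0.

0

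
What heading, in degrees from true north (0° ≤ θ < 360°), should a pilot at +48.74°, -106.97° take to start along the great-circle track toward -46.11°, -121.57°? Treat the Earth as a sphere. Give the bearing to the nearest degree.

190°

Δλ = -121.57 − -106.97 = -14.60°.
θ = atan2( sin Δλ · cos φ₂ , cos φ₁ · sin φ₂ − sin φ₁ · cos φ₂ · cos Δλ )
  = atan2(-0.17475, -0.97959) = -169.885° → normalised to [0°, 360°): 190.115°.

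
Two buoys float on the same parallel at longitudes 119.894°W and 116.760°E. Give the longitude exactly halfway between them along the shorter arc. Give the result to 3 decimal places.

Signed shortest Δλ from -119.894° to +116.760° is -123.346°.
Midpoint longitude = -119.894° + (-123.346°)/2 = -119.894° − 61.673° = -181.567°.
Normalise into (−180°, 180°]: +178.433°.
(The naïve average (-119.894 + +116.760)/2 = -1.567° is on the wrong side of the globe.)

178.433°E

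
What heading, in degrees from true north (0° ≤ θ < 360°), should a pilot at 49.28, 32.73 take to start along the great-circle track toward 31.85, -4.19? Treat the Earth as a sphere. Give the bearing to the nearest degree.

Δλ = -4.19 − 32.73 = -36.92°.
θ = atan2( sin Δλ · cos φ₂ , cos φ₁ · sin φ₂ − sin φ₁ · cos φ₂ · cos Δλ )
  = atan2(-0.51025, -0.17044) = -108.471° → normalised to [0°, 360°): 251.529°.

252°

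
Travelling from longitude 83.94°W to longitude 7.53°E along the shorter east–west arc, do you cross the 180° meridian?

Signed shortest Δλ = ((7.53 − -83.94 + 180) mod 360) − 180 = 91.47°.
Going east by 91.47° from -83.94° reaches +7.53° without touching 180°.

No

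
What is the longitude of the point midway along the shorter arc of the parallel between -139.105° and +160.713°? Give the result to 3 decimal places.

Signed shortest Δλ from -139.105° to +160.713° is -60.182°.
Midpoint longitude = -139.105° + (-60.182°)/2 = -139.105° − 30.091° = -169.196°.
(The naïve average (-139.105 + +160.713)/2 = 10.804° is on the wrong side of the globe.)

-169.196°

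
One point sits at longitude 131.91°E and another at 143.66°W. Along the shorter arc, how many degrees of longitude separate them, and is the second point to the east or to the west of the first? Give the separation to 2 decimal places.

84.43° east

Raw difference: -143.66 − 131.91 = -275.57°.
Normalise into (−180°, 180°]: -275.57° + 360° = 84.43°.
Positive ⇒ the second point lies to the east; separation 84.43°.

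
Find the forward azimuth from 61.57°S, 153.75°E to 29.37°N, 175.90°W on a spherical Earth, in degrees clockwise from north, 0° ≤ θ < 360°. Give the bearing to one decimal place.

Δλ = -175.90 − 153.75 = -329.65°; wrapped into (−180°, 180°]: 30.35°.
θ = atan2( sin Δλ · cos φ₂ , cos φ₁ · sin φ₂ − sin φ₁ · cos φ₂ · cos Δλ )
  = atan2(0.44034, 0.89484) = 26.201° → normalised to [0°, 360°): 26.201°.

26.2°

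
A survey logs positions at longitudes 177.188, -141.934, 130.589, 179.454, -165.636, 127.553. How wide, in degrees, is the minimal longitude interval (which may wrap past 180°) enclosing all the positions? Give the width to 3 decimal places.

90.513°

Sort the longitudes: -165.636°, -141.934°, +127.553°, +130.589°, +177.188°, +179.454°.
Eastward gaps between consecutive values (wrapping around): 23.702°, 269.487°, 3.036°, 46.599°, 2.266°, 14.910°.
Largest gap = 269.487° ⇒ minimal covering band is its complement: 360° − 269.487° = 90.513°.
Band runs from +127.553° eastward to -141.934°, crossing the antimeridian.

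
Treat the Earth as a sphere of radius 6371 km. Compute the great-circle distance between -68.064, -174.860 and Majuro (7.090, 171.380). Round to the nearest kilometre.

8427 km

Δλ = 171.380 − -174.860 = 346.240°; wrapped into (−180°, 180°]: -13.760°.
Δφ = 7.090 − -68.064 = 75.154°.
a = sin²(Δφ/2) + cos φ₁ · cos φ₂ · sin²(Δλ/2) = 0.377209.
c = 2·atan2(√a, √(1−a)) = 1.32268 rad → d = 6371·c ≈ 8426.77 km.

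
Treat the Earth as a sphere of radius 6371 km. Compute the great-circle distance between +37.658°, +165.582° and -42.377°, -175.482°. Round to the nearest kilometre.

Δλ = -175.482 − 165.582 = -341.064°; wrapped into (−180°, 180°]: 18.936°.
Δφ = -42.377 − 37.658 = -80.035°.
a = sin²(Δφ/2) + cos φ₁ · cos φ₂ · sin²(Δλ/2) = 0.429302.
c = 2·atan2(√a, √(1−a)) = 1.42892 rad → d = 6371·c ≈ 9103.68 km.

9104 km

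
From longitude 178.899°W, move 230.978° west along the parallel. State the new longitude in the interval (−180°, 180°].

Start at -178.899°; shift −230.978° → -409.877°.
-409.877° lies outside (−180°, 180°]; add 360° → -49.877°.

49.877°W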